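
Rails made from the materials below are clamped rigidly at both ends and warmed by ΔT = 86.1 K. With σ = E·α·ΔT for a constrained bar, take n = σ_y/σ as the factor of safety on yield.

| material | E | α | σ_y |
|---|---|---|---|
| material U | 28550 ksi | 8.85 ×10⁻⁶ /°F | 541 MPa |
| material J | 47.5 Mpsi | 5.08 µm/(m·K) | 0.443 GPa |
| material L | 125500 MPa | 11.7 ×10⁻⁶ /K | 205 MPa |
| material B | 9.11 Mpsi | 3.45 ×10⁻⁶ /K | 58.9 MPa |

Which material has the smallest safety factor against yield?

material L

With everything in SI (GPa, ×10⁻⁶/K, MPa):
  material U: E = 196.8, α = 15.9, σ_y = 541.0 → σ = 270 MPa, n = 2.00
  material J: E = 327.5, α = 5.08, σ_y = 443.0 → σ = 143 MPa, n = 3.09
  material L: E = 125.5, α = 11.7, σ_y = 205.0 → σ = 126 MPa, n = 1.62
  material B: E = 62.81, α = 3.45, σ_y = 58.90 → σ = 18.7 MPa, n = 3.16
Material L has the lowest safety factor, n = 1.62.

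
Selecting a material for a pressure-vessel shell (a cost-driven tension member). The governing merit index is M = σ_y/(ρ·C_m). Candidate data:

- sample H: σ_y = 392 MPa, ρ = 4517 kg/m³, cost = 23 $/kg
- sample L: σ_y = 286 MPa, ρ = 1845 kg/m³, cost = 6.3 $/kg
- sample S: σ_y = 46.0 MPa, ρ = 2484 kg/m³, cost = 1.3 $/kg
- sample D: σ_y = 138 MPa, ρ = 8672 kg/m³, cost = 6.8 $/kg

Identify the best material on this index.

sample L

Per-candidate index values:
  sample L: M = 24.6 kN·m per $
  sample S: M = 14.2 kN·m per $
  sample H: M = 3.77 kN·m per $
  sample D: M = 2.34 kN·m per $
Sample L ranks first.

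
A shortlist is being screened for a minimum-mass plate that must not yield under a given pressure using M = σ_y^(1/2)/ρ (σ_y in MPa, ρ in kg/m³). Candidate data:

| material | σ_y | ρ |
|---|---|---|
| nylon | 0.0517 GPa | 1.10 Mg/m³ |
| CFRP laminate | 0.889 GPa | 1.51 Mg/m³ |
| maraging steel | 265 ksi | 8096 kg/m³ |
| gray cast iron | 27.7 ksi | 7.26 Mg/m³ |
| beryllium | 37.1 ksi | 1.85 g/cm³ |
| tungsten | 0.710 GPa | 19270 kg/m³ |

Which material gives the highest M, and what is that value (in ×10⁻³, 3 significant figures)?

CFRP laminate, M = 19.7×10⁻³

Normalizing units and computing the index:
  nylon: σ_y = 51.70 MPa, ρ = 1100 kg/m³
  CFRP laminate: σ_y = 889.0 MPa, ρ = 1510 kg/m³
  maraging steel: σ_y = 1827 MPa, ρ = 8096 kg/m³
  gray cast iron: σ_y = 191.0 MPa, ρ = 7260 kg/m³
  beryllium: σ_y = 255.8 MPa, ρ = 1850 kg/m³
  tungsten: σ_y = 710.0 MPa, ρ = 19270 kg/m³
  CFRP laminate: M = 19.7×10⁻³
  beryllium: M = 8.65×10⁻³
  nylon: M = 6.54×10⁻³
  maraging steel: M = 5.28×10⁻³
  gray cast iron: M = 1.90×10⁻³
  tungsten: M = 1.38×10⁻³
Highest index: CFRP laminate.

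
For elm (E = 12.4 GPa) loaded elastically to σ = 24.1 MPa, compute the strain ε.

1.94×10⁻³

ε = σ/E = 24.1 / 12400 = 1.94×10⁻³.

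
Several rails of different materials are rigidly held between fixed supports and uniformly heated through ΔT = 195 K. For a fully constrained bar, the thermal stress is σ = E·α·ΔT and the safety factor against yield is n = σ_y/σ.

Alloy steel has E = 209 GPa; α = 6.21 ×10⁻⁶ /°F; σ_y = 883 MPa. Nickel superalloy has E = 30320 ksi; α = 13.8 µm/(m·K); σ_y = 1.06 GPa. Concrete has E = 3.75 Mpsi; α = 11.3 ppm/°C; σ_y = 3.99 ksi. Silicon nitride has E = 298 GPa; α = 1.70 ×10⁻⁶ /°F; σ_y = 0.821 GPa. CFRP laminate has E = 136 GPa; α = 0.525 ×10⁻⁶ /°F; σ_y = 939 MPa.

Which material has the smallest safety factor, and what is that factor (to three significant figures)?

concrete, n = 0.483

Converting E to GPa, α to ×10⁻⁶/K, σ_y to MPa, then σ and n for each:
  alloy steel: E = 209.0, α = 11.2, σ_y = 883.0 → σ = 456 MPa, n = 1.94
  nickel superalloy: E = 209.0, α = 13.8, σ_y = 1060 → σ = 563 MPa, n = 1.88
  concrete: E = 25.86, α = 11.3, σ_y = 27.51 → σ = 57.0 MPa, n = 0.483
  silicon nitride: E = 298.0, α = 3.06, σ_y = 821.0 → σ = 178 MPa, n = 4.62
  CFRP laminate: E = 136.0, α = 0.945, σ_y = 939.0 → σ = 25.1 MPa, n = 37.5
Smallest n: concrete with n = 0.483.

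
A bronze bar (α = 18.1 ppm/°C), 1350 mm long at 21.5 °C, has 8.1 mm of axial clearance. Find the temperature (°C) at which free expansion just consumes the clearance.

α·L₀·ΔT = 8.1 mm ⇒ ΔT = 8.1 / (18.1×10⁻⁶ × 1350.0) = 331.5 K.
T = 21.5 + 331.5 = 353.0 °C.

353 °C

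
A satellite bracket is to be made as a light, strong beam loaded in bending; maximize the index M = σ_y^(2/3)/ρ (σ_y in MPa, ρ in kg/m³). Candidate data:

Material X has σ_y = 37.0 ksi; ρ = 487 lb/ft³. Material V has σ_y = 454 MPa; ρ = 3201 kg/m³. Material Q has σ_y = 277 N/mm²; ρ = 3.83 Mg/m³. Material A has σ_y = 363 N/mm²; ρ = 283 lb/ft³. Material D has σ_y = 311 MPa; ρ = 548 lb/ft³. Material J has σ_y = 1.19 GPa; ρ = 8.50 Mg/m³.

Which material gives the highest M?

material V

After converting to SI:
  material X: σ_y = 255.1 MPa, ρ = 7801 kg/m³
  material V: σ_y = 454.0 MPa, ρ = 3201 kg/m³
  material Q: σ_y = 277.0 MPa, ρ = 3830 kg/m³
  material A: σ_y = 363.0 MPa, ρ = 4533 kg/m³
  material D: σ_y = 311.0 MPa, ρ = 8778 kg/m³
  material J: σ_y = 1190 MPa, ρ = 8500 kg/m³
  material V: M = 18.5×10⁻³
  material J: M = 13.2×10⁻³
  material A: M = 11.2×10⁻³
  material Q: M = 11.1×10⁻³
  material D: M = 5.23×10⁻³
  material X: M = 5.16×10⁻³
Material V ranks first.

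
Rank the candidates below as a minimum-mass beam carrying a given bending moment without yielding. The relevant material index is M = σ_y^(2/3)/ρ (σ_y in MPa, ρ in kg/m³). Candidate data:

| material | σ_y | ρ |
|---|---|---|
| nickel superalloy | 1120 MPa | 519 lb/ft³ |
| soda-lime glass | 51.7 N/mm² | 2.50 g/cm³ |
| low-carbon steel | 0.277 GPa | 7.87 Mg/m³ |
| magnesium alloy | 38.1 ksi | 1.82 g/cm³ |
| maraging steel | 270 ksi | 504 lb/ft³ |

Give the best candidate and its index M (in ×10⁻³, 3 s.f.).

magnesium alloy, M = 22.5×10⁻³

Normalizing units and computing the index:
  nickel superalloy: σ_y = 1120 MPa, ρ = 8314 kg/m³
  soda-lime glass: σ_y = 51.70 MPa, ρ = 2500 kg/m³
  low-carbon steel: σ_y = 277.0 MPa, ρ = 7870 kg/m³
  magnesium alloy: σ_y = 262.7 MPa, ρ = 1820 kg/m³
  maraging steel: σ_y = 1862 MPa, ρ = 8073 kg/m³
  magnesium alloy: M = 22.5×10⁻³
  maraging steel: M = 18.7×10⁻³
  nickel superalloy: M = 13.0×10⁻³
  soda-lime glass: M = 5.55×10⁻³
  low-carbon steel: M = 5.40×10⁻³
Magnesium alloy ranks first.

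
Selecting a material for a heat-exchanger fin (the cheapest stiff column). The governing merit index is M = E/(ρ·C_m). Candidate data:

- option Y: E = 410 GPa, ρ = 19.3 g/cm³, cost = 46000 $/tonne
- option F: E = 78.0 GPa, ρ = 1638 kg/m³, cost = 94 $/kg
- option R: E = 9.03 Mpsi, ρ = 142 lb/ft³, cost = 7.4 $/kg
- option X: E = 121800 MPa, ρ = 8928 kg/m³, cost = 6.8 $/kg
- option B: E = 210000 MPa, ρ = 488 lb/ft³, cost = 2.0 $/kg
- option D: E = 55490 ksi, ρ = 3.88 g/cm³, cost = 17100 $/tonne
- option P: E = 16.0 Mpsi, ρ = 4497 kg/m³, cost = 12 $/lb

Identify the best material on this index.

Putting every candidate on a common basis:
  option Y: E = 410.0 GPa, ρ = 19300 kg/m³, cost = 46.00 $/kg
  option F: E = 78.00 GPa, ρ = 1638 kg/m³, cost = 94.00 $/kg
  option R: E = 62.26 GPa, ρ = 2275 kg/m³, cost = 7.400 $/kg
  option X: E = 121.8 GPa, ρ = 8928 kg/m³, cost = 6.800 $/kg
  option B: E = 210.0 GPa, ρ = 7817 kg/m³, cost = 2.000 $/kg
  option D: E = 382.6 GPa, ρ = 3880 kg/m³, cost = 17.10 $/kg
  option P: E = 110.3 GPa, ρ = 4497 kg/m³, cost = 26.46 $/kg
  option B: M = 13.4 MN·m per $
  option D: M = 5.77 MN·m per $
  option R: M = 3.70 MN·m per $
  option X: M = 2.01 MN·m per $
  option P: M = 0.927 MN·m per $
  option F: M = 0.507 MN·m per $
  option Y: M = 0.462 MN·m per $
Highest index: option B.

option B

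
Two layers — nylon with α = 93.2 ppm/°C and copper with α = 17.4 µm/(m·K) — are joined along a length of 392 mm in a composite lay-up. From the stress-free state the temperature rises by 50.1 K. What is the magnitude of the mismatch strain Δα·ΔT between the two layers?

3.80×10⁻³

Δα = |93.2 − 17.4|×10⁻⁶/K = 75.8×10⁻⁶/K.
Mismatch strain = Δα·ΔT = 75.8×10⁻⁶ × 50.1 = 3.80×10⁻³.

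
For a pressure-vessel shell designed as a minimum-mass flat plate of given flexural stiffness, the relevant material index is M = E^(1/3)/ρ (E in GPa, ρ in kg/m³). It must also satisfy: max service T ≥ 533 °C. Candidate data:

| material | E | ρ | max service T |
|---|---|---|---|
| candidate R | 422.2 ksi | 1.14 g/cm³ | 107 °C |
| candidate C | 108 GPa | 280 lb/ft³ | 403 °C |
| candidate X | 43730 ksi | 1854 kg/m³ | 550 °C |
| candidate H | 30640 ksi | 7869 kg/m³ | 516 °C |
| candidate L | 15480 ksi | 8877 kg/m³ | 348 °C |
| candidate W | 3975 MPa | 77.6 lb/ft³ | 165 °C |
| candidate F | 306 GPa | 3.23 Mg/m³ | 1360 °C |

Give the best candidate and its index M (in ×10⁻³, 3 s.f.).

candidate X, M = 3.62×10⁻³

Screen on constraints: max service T ≥ 533 °C. Survivors: candidate X, candidate F.
In SI units:
  candidate X: E = 301.5 GPa, ρ = 1854 kg/m³
  candidate F: E = 306.0 GPa, ρ = 3230 kg/m³
  candidate X: M = 3.62×10⁻³
  candidate F: M = 2.09×10⁻³
Candidate X ranks first.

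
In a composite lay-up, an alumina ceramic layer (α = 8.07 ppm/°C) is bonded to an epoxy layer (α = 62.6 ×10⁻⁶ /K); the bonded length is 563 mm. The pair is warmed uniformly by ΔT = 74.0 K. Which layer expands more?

epoxy

α(alumina ceramic) = 8.07×10⁻⁶/K vs α(epoxy) = 62.6×10⁻⁶/K.
Higher α expands more for the same ΔT: epoxy.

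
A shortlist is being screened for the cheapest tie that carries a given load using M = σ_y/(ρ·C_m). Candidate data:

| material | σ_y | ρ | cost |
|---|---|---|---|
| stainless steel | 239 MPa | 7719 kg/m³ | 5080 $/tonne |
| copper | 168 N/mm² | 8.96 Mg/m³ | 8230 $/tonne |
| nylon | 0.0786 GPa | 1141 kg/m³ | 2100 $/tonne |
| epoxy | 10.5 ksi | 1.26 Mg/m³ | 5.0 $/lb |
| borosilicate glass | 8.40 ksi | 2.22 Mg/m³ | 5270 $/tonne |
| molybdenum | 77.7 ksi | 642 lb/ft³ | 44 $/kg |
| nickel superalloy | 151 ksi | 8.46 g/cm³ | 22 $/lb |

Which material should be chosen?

Putting every candidate on a common basis:
  stainless steel: σ_y = 239.0 MPa, ρ = 7719 kg/m³, cost = 5.080 $/kg
  copper: σ_y = 168.0 MPa, ρ = 8960 kg/m³, cost = 8.230 $/kg
  nylon: σ_y = 78.60 MPa, ρ = 1141 kg/m³, cost = 2.100 $/kg
  epoxy: σ_y = 72.39 MPa, ρ = 1260 kg/m³, cost = 11.02 $/kg
  borosilicate glass: σ_y = 57.92 MPa, ρ = 2220 kg/m³, cost = 5.270 $/kg
  molybdenum: σ_y = 535.7 MPa, ρ = 10280 kg/m³, cost = 44.00 $/kg
  nickel superalloy: σ_y = 1041 MPa, ρ = 8460 kg/m³, cost = 48.50 $/kg
  nylon: M = 32.8 kN·m per $
  stainless steel: M = 6.09 kN·m per $
  epoxy: M = 5.21 kN·m per $
  borosilicate glass: M = 4.95 kN·m per $
  nickel superalloy: M = 2.54 kN·m per $
  copper: M = 2.28 kN·m per $
  molybdenum: M = 1.18 kN·m per $
Nylon ranks first.

nylon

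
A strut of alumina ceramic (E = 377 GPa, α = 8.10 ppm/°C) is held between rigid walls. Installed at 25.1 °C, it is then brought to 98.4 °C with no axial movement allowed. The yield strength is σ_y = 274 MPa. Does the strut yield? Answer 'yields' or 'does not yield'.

ΔT = 73.30 K. Constrained thermal stress σ = E·α·ΔT = 377.0×10³ MPa × 8.10×10⁻⁶ × 73.30 = 224 MPa (compressive).
Compare to σ_y = 274 MPa: σ < σ_y, so it does not yield.

does not yield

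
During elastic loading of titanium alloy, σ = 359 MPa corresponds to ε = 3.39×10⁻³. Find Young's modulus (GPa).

106 GPa

E = σ/ε = 359 MPa / 3.39×10⁻³ = 105900 MPa = 106 GPa.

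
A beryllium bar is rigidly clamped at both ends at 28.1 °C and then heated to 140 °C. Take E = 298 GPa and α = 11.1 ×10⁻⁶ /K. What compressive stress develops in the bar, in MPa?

370 MPa

ΔT = 111.9 K. Constrained thermal stress σ = E·α·ΔT = 298.0×10³ MPa × 11.1×10⁻⁶ × 111.9 = 370 MPa (compressive).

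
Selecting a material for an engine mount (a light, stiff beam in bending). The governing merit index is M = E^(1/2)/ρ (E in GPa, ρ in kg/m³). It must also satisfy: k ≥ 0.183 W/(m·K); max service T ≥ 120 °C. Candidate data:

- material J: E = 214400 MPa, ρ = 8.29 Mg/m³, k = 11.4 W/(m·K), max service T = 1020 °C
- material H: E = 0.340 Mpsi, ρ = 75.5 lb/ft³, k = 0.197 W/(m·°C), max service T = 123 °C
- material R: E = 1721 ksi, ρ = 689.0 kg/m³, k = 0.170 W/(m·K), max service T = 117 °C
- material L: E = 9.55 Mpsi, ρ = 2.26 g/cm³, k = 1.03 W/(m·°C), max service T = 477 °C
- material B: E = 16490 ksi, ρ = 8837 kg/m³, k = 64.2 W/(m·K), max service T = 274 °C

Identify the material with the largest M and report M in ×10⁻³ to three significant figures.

material L, M = 3.59×10⁻³

Screen on constraints: k ≥ 0.183 W/(m·K); max service T ≥ 120 °C. Survivors: material J, material H, material L, material B.
After converting to SI:
  material J: E = 214.4 GPa, ρ = 8290 kg/m³
  material H: E = 2.344 GPa, ρ = 1209 kg/m³
  material L: E = 65.84 GPa, ρ = 2260 kg/m³
  material B: E = 113.7 GPa, ρ = 8837 kg/m³
  material L: M = 3.59×10⁻³
  material J: M = 1.77×10⁻³
  material H: M = 1.27×10⁻³
  material B: M = 1.21×10⁻³
The maximum is for material L.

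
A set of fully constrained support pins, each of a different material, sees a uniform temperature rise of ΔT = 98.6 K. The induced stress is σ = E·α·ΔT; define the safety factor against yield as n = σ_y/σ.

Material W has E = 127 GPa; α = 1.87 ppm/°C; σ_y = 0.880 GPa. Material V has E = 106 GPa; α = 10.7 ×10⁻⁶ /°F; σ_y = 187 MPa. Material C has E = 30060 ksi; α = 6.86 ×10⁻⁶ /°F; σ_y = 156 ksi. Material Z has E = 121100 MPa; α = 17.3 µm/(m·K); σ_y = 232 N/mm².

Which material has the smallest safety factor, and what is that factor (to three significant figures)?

material V, n = 0.929

Converting E to GPa, α to ×10⁻⁶/K, σ_y to MPa, then σ and n for each:
  material W: E = 127.0, α = 1.87, σ_y = 880.0 → σ = 23.4 MPa, n = 37.6
  material V: E = 106.0, α = 19.3, σ_y = 187.0 → σ = 201 MPa, n = 0.929
  material C: E = 207.3, α = 12.3, σ_y = 1076 → σ = 252 MPa, n = 4.26
  material Z: E = 121.1, α = 17.3, σ_y = 232.0 → σ = 207 MPa, n = 1.12
Material V has the lowest safety factor, n = 0.929.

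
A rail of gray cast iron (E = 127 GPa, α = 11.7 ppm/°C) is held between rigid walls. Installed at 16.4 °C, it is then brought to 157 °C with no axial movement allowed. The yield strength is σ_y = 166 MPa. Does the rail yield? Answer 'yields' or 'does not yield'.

yields

ΔT = 140.6 K. Constrained thermal stress σ = E·α·ΔT = 127.0×10³ MPa × 11.7×10⁻⁶ × 140.6 = 209 MPa (compressive).
Compare to σ_y = 166 MPa: σ ≥ σ_y, so it yields.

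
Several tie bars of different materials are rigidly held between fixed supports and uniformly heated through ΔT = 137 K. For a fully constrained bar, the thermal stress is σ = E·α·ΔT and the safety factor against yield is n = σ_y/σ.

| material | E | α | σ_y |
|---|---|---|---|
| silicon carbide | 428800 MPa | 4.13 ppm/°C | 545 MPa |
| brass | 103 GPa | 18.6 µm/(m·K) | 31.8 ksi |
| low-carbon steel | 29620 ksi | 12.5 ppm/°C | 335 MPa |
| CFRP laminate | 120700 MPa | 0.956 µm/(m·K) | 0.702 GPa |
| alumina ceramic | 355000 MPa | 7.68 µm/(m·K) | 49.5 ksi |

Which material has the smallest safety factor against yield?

brass

Per material, after unit conversion:
  silicon carbide: E = 428.8, α = 4.13, σ_y = 545.0 → σ = 243 MPa, n = 2.25
  brass: E = 103.0, α = 18.6, σ_y = 219.3 → σ = 262 MPa, n = 0.835
  low-carbon steel: E = 204.2, α = 12.5, σ_y = 335.0 → σ = 350 MPa, n = 0.958
  CFRP laminate: E = 120.7, α = 0.956, σ_y = 702.0 → σ = 15.8 MPa, n = 44.4
  alumina ceramic: E = 355.0, α = 7.68, σ_y = 341.3 → σ = 374 MPa, n = 0.914
Brass has the lowest safety factor, n = 0.835.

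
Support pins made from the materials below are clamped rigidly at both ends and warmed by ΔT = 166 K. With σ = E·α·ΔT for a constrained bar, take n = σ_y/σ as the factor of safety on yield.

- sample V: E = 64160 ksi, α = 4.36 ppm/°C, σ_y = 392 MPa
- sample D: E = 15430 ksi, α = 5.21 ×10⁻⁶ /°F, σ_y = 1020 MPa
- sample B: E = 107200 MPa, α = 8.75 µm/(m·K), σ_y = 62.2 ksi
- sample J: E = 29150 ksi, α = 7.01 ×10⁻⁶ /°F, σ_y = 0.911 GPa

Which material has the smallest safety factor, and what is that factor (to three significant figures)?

sample V, n = 1.22

Converting E to GPa, α to ×10⁻⁶/K, σ_y to MPa, then σ and n for each:
  sample V: E = 442.4, α = 4.36, σ_y = 392.0 → σ = 320 MPa, n = 1.22
  sample D: E = 106.4, α = 9.38, σ_y = 1020 → σ = 166 MPa, n = 6.16
  sample B: E = 107.2, α = 8.75, σ_y = 428.9 → σ = 156 MPa, n = 2.75
  sample J: E = 201.0, α = 12.6, σ_y = 911.0 → σ = 421 MPa, n = 2.16
Sample V has the lowest safety factor, n = 1.22.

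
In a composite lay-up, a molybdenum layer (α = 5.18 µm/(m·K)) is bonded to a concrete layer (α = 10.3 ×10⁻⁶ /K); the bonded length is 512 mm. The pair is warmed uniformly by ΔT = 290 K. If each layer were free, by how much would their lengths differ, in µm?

760 µm

Δα = |5.18 − 10.3|×10⁻⁶/K = 5.12×10⁻⁶/K.
ΔL_mismatch = Δα·L·ΔT = 5.12×10⁻⁶ × 512.0 mm × 290.0 K = 760 µm.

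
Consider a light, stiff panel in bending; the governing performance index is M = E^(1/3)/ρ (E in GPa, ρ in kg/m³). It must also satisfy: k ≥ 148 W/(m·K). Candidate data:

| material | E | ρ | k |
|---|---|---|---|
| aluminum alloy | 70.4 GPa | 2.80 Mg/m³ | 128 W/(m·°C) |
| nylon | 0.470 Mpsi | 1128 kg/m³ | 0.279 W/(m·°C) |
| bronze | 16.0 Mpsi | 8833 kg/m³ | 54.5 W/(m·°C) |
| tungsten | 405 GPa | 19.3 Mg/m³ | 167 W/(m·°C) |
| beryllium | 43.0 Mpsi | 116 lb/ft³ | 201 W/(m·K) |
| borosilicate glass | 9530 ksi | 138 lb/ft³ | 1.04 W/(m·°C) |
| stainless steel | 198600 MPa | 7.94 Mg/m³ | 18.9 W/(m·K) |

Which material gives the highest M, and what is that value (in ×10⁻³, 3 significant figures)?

beryllium, M = 3.59×10⁻³

Screen on constraints: k ≥ 148 W/(m·K). Survivors: tungsten, beryllium.
After converting to SI:
  tungsten: E = 405.0 GPa, ρ = 19300 kg/m³
  beryllium: E = 296.5 GPa, ρ = 1858 kg/m³
  beryllium: M = 3.59×10⁻³
  tungsten: M = 0.383×10⁻³
Highest index: beryllium.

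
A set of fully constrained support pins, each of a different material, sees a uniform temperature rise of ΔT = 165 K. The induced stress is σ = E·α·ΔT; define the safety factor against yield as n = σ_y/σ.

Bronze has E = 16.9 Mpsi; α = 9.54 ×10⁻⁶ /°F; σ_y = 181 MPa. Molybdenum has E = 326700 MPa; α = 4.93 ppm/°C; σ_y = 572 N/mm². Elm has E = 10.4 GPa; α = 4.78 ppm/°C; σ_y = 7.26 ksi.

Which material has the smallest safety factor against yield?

bronze

In consistent units (E in GPa, α in ×10⁻⁶/K, σ_y in MPa):
  bronze: E = 116.5, α = 17.2, σ_y = 181.0 → σ = 330 MPa, n = 0.548
  molybdenum: E = 326.7, α = 4.93, σ_y = 572.0 → σ = 266 MPa, n = 2.15
  elm: E = 10.40, α = 4.78, σ_y = 50.06 → σ = 8.20 MPa, n = 6.10
Smallest n: bronze with n = 0.548.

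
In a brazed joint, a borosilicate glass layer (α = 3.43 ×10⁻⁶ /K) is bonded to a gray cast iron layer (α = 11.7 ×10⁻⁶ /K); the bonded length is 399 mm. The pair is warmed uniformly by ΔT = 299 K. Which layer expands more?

α(borosilicate glass) = 3.43×10⁻⁶/K vs α(gray cast iron) = 11.7×10⁻⁶/K.
Higher α expands more for the same ΔT: gray cast iron.

gray cast iron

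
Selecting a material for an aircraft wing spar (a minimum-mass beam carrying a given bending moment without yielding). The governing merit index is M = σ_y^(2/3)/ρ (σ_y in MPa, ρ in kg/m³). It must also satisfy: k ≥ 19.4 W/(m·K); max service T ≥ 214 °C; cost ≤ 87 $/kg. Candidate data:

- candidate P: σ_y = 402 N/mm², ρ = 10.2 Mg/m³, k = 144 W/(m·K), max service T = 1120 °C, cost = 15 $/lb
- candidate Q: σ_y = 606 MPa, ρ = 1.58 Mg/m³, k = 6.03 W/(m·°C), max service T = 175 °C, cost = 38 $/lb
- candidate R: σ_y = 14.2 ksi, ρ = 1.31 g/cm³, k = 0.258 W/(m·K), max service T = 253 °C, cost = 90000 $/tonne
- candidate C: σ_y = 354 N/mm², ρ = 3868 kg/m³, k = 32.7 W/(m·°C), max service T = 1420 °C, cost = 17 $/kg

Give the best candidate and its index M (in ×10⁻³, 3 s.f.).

candidate C, M = 12.9×10⁻³

Screen on constraints: k ≥ 19.4 W/(m·K); max service T ≥ 214 °C; cost ≤ 87 $/kg. Survivors: candidate P, candidate C.
In SI units:
  candidate P: σ_y = 402.0 MPa, ρ = 10200 kg/m³
  candidate C: σ_y = 354.0 MPa, ρ = 3868 kg/m³
  candidate C: M = 12.9×10⁻³
  candidate P: M = 5.34×10⁻³
Highest index: candidate C.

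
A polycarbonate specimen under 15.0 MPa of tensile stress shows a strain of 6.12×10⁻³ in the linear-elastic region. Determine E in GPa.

2.45 GPa

E = σ/ε = 15.0 MPa / 6.12×10⁻³ = 2451 MPa = 2.45 GPa.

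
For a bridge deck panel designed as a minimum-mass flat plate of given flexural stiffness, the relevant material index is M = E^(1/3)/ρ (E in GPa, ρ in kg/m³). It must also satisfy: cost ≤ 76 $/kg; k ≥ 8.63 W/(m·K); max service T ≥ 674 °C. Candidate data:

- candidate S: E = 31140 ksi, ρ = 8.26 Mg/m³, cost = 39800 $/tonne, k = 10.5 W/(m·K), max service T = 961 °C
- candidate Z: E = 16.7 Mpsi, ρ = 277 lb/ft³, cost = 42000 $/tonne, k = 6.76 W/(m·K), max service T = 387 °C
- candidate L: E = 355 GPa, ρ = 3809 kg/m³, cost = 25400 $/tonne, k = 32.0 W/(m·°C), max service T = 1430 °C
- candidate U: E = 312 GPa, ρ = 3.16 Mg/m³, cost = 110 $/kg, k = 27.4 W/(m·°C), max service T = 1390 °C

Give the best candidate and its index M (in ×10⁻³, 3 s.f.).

candidate L, M = 1.86×10⁻³

Screen on constraints: cost ≤ 76 $/kg; k ≥ 8.63 W/(m·K); max service T ≥ 674 °C. Survivors: candidate S, candidate L.
After converting to SI:
  candidate S: E = 214.7 GPa, ρ = 8260 kg/m³
  candidate L: E = 355.0 GPa, ρ = 3809 kg/m³
  candidate L: M = 1.86×10⁻³
  candidate S: M = 0.725×10⁻³
Candidate L ranks first.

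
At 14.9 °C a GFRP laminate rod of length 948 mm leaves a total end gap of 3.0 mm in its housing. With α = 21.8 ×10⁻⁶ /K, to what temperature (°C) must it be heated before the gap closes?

160 °C

α·L₀·ΔT = 3.0 mm ⇒ ΔT = 3.0 / (21.8×10⁻⁶ × 948.0) = 145.2 K.
T = 14.9 + 145.2 = 160.1 °C.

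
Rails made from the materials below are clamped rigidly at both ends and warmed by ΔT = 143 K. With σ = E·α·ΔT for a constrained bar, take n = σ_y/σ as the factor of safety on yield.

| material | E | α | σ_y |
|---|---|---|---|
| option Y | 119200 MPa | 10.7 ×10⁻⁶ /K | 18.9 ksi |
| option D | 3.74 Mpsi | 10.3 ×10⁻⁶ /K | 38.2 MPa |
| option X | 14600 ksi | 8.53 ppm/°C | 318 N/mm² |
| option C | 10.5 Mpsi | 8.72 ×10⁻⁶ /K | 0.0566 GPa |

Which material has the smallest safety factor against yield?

In consistent units (E in GPa, α in ×10⁻⁶/K, σ_y in MPa):
  option Y: E = 119.2, α = 10.7, σ_y = 130.3 → σ = 182 MPa, n = 0.714
  option D: E = 25.79, α = 10.3, σ_y = 38.20 → σ = 38.0 MPa, n = 1.01
  option X: E = 100.7, α = 8.53, σ_y = 318.0 → σ = 123 MPa, n = 2.59
  option C: E = 72.39, α = 8.72, σ_y = 56.60 → σ = 90.3 MPa, n = 0.627
Smallest n: option C with n = 0.627.

option C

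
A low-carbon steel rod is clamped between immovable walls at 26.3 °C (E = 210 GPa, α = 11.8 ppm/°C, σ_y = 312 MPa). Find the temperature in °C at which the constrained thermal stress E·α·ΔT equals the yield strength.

152 °C

E·α·ΔT = 312.0 MPa ⇒ ΔT = 312.0 / (210.0×10³ × 11.8×10⁻⁶) = 125.9 K.
T = 26.3 + 125.9 = 152.2 °C.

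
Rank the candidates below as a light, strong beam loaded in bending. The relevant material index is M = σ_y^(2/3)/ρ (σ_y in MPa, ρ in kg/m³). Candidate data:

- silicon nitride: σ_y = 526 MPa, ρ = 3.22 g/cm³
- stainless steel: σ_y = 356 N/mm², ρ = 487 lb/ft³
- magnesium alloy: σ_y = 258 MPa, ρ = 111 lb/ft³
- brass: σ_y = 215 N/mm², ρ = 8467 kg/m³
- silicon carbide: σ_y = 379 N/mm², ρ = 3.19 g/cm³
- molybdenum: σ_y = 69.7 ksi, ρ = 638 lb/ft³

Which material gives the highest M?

Convert each candidate to consistent units, then evaluate M:
  silicon nitride: σ_y = 526.0 MPa, ρ = 3220 kg/m³
  stainless steel: σ_y = 356.0 MPa, ρ = 7801 kg/m³
  magnesium alloy: σ_y = 258.0 MPa, ρ = 1778 kg/m³
  brass: σ_y = 215.0 MPa, ρ = 8467 kg/m³
  silicon carbide: σ_y = 379.0 MPa, ρ = 3190 kg/m³
  molybdenum: σ_y = 480.6 MPa, ρ = 10220 kg/m³
  magnesium alloy: M = 22.8×10⁻³
  silicon nitride: M = 20.2×10⁻³
  silicon carbide: M = 16.4×10⁻³
  stainless steel: M = 6.44×10⁻³
  molybdenum: M = 6.00×10⁻³
  brass: M = 4.24×10⁻³
Highest index: magnesium alloy.

magnesium alloy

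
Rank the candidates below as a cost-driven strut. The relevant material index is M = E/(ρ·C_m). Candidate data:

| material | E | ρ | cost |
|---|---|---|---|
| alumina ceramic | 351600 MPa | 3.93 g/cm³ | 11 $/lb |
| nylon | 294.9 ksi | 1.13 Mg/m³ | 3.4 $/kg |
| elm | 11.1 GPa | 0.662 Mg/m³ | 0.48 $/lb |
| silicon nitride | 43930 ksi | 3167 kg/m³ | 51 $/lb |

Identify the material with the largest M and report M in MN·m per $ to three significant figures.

After converting to SI:
  alumina ceramic: E = 351.6 GPa, ρ = 3930 kg/m³, cost = 24.25 $/kg
  nylon: E = 2.033 GPa, ρ = 1130 kg/m³, cost = 3.400 $/kg
  elm: E = 11.10 GPa, ρ = 662.0 kg/m³, cost = 1.058 $/kg
  silicon nitride: E = 302.9 GPa, ρ = 3167 kg/m³, cost = 112.4 $/kg
  elm: M = 15.8 MN·m per $
  alumina ceramic: M = 3.69 MN·m per $
  silicon nitride: M = 0.851 MN·m per $
  nylon: M = 0.529 MN·m per $
The maximum is for elm.

elm, M = 15.8 MN·m per $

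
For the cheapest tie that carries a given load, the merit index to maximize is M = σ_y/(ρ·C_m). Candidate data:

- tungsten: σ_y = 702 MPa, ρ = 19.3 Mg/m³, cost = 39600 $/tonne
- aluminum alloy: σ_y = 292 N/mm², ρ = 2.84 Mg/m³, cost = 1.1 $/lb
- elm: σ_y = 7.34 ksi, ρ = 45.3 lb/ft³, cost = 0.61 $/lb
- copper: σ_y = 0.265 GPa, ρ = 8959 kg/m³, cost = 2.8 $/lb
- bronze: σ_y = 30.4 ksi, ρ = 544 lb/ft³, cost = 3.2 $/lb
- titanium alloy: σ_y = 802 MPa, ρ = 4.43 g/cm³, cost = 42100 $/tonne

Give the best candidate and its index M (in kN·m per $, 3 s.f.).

Convert each candidate to consistent units, then evaluate M:
  tungsten: σ_y = 702.0 MPa, ρ = 19300 kg/m³, cost = 39.60 $/kg
  aluminum alloy: σ_y = 292.0 MPa, ρ = 2840 kg/m³, cost = 2.425 $/kg
  elm: σ_y = 50.61 MPa, ρ = 725.6 kg/m³, cost = 1.345 $/kg
  copper: σ_y = 265.0 MPa, ρ = 8959 kg/m³, cost = 6.173 $/kg
  bronze: σ_y = 209.6 MPa, ρ = 8714 kg/m³, cost = 7.055 $/kg
  titanium alloy: σ_y = 802.0 MPa, ρ = 4430 kg/m³, cost = 42.10 $/kg
  elm: M = 51.9 kN·m per $
  aluminum alloy: M = 42.4 kN·m per $
  copper: M = 4.79 kN·m per $
  titanium alloy: M = 4.30 kN·m per $
  bronze: M = 3.41 kN·m per $
  tungsten: M = 0.919 kN·m per $
Elm ranks first.

elm, M = 51.9 kN·m per $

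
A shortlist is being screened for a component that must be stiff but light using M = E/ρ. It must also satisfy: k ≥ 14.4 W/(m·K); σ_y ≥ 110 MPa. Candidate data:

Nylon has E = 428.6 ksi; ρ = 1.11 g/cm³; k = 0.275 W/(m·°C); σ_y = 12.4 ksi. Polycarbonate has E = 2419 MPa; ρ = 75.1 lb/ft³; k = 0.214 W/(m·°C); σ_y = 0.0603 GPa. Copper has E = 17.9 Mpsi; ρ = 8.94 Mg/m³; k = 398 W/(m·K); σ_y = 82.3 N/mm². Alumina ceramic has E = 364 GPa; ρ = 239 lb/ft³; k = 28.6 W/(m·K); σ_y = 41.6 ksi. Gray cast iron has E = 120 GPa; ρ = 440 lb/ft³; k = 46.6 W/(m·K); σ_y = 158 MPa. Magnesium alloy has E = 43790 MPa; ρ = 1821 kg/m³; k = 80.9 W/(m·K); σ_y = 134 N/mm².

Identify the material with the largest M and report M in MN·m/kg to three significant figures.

alumina ceramic, M = 95.1 MN·m/kg

Screen on constraints: k ≥ 14.4 W/(m·K); σ_y ≥ 110 MPa. Survivors: alumina ceramic, gray cast iron, magnesium alloy.
Normalizing units and computing the index:
  alumina ceramic: E = 364.0 GPa, ρ = 3828 kg/m³
  gray cast iron: E = 120.0 GPa, ρ = 7048 kg/m³
  magnesium alloy: E = 43.79 GPa, ρ = 1821 kg/m³
  alumina ceramic: M = 95.1 MN·m/kg
  magnesium alloy: M = 24.0 MN·m/kg
  gray cast iron: M = 17.0 MN·m/kg
Alumina ceramic ranks first.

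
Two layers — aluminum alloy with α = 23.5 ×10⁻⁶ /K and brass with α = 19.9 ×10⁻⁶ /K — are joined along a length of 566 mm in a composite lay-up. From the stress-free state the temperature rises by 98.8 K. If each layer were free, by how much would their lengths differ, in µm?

Δα = |23.5 − 19.9|×10⁻⁶/K = 3.60×10⁻⁶/K.
ΔL_mismatch = Δα·L·ΔT = 3.60×10⁻⁶ × 566.0 mm × 98.8 K = 201 µm.

201 µm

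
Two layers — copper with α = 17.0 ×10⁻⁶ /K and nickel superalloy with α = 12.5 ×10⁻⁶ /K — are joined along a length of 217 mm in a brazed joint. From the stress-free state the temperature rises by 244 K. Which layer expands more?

α(copper) = 17.0×10⁻⁶/K vs α(nickel superalloy) = 12.5×10⁻⁶/K.
Higher α expands more for the same ΔT: copper.

copper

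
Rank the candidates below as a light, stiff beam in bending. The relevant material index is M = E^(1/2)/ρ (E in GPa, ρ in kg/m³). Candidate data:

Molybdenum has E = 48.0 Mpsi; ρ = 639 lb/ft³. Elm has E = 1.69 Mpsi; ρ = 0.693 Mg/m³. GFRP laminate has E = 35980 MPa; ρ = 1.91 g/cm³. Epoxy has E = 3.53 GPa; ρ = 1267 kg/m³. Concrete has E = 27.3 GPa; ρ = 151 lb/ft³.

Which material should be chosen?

elm

Convert each candidate to consistent units, then evaluate M:
  molybdenum: E = 330.9 GPa, ρ = 10240 kg/m³
  elm: E = 11.65 GPa, ρ = 693.0 kg/m³
  GFRP laminate: E = 35.98 GPa, ρ = 1910 kg/m³
  epoxy: E = 3.530 GPa, ρ = 1267 kg/m³
  concrete: E = 27.30 GPa, ρ = 2419 kg/m³
  elm: M = 4.93×10⁻³
  GFRP laminate: M = 3.14×10⁻³
  concrete: M = 2.16×10⁻³
  molybdenum: M = 1.78×10⁻³
  epoxy: M = 1.48×10⁻³
Elm ranks first.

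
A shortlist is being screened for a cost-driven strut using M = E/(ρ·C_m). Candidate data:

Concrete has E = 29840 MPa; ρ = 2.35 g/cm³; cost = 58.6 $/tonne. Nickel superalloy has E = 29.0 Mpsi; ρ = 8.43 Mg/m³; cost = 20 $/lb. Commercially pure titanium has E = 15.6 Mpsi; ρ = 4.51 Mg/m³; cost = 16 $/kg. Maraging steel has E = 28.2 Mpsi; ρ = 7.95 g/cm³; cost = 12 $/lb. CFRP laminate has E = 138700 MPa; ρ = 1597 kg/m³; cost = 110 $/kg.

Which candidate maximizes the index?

concrete

Normalizing units and computing the index:
  concrete: E = 29.84 GPa, ρ = 2350 kg/m³, cost = 0.05860 $/kg
  nickel superalloy: E = 199.9 GPa, ρ = 8430 kg/m³, cost = 44.09 $/kg
  commercially pure titanium: E = 107.6 GPa, ρ = 4510 kg/m³, cost = 16.00 $/kg
  maraging steel: E = 194.4 GPa, ρ = 7950 kg/m³, cost = 26.46 $/kg
  CFRP laminate: E = 138.7 GPa, ρ = 1597 kg/m³, cost = 110.0 $/kg
  concrete: M = 217 MN·m per $
  commercially pure titanium: M = 1.49 MN·m per $
  maraging steel: M = 0.924 MN·m per $
  CFRP laminate: M = 0.790 MN·m per $
  nickel superalloy: M = 0.538 MN·m per $
Highest index: concrete.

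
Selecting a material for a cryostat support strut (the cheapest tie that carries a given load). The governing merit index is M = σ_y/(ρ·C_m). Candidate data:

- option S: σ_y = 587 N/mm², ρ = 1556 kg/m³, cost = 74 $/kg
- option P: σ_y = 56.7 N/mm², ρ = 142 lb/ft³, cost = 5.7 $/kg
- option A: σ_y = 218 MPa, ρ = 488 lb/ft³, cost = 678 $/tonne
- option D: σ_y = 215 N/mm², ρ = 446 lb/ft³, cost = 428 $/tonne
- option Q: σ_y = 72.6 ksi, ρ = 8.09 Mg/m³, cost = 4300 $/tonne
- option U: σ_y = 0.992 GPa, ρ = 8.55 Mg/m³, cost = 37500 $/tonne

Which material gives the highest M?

Putting every candidate on a common basis:
  option S: σ_y = 587.0 MPa, ρ = 1556 kg/m³, cost = 74.00 $/kg
  option P: σ_y = 56.70 MPa, ρ = 2275 kg/m³, cost = 5.700 $/kg
  option A: σ_y = 218.0 MPa, ρ = 7817 kg/m³, cost = 0.6780 $/kg
  option D: σ_y = 215.0 MPa, ρ = 7144 kg/m³, cost = 0.4280 $/kg
  option Q: σ_y = 500.6 MPa, ρ = 8090 kg/m³, cost = 4.300 $/kg
  option U: σ_y = 992.0 MPa, ρ = 8550 kg/m³, cost = 37.50 $/kg
  option D: M = 70.3 kN·m per $
  option A: M = 41.1 kN·m per $
  option Q: M = 14.4 kN·m per $
  option S: M = 5.10 kN·m per $
  option P: M = 4.37 kN·m per $
  option U: M = 3.09 kN·m per $
The maximum is for option D.

option D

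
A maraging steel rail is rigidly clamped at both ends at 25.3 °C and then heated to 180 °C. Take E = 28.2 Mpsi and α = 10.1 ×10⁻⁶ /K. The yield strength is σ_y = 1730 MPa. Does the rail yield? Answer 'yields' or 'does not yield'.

E = 28.2 Mpsi = 194.4 GPa.
ΔT = 154.7 K. Constrained thermal stress σ = E·α·ΔT = 194.4×10³ MPa × 10.1×10⁻⁶ × 154.7 = 304 MPa (compressive).
Compare to σ_y = 1730 MPa: σ < σ_y, so it does not yield.

does not yield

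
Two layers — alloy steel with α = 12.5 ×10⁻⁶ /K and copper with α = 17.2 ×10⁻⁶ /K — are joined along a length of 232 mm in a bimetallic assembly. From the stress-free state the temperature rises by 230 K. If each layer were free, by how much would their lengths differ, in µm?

251 µm

Δα = |12.5 − 17.2|×10⁻⁶/K = 4.70×10⁻⁶/K.
ΔL_mismatch = Δα·L·ΔT = 4.70×10⁻⁶ × 232.0 mm × 230.0 K = 251 µm.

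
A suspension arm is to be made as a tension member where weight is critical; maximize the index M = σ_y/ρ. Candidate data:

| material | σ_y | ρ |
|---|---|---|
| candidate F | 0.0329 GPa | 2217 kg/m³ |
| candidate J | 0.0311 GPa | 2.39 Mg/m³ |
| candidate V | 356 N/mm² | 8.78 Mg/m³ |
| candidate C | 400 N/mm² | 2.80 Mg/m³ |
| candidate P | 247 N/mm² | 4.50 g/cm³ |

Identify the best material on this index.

candidate C

In SI units:
  candidate F: σ_y = 32.90 MPa, ρ = 2217 kg/m³
  candidate J: σ_y = 31.10 MPa, ρ = 2390 kg/m³
  candidate V: σ_y = 356.0 MPa, ρ = 8780 kg/m³
  candidate C: σ_y = 400.0 MPa, ρ = 2800 kg/m³
  candidate P: σ_y = 247.0 MPa, ρ = 4500 kg/m³
  candidate C: M = 143 kN·m/kg
  candidate P: M = 54.9 kN·m/kg
  candidate V: M = 40.5 kN·m/kg
  candidate F: M = 14.8 kN·m/kg
  candidate J: M = 13.0 kN·m/kg
Candidate C has the largest M.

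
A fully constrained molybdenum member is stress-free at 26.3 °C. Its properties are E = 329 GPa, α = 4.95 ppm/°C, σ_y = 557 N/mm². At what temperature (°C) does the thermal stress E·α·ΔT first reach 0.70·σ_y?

σ_y = 557 N/mm² = 557.0 MPa.
E·α·ΔT = 389.9 MPa ⇒ ΔT = 389.9 / (329.0×10³ × 4.95×10⁻⁶) = 239.4 K.
T = 26.3 + 239.4 = 265.7 °C.

266 °C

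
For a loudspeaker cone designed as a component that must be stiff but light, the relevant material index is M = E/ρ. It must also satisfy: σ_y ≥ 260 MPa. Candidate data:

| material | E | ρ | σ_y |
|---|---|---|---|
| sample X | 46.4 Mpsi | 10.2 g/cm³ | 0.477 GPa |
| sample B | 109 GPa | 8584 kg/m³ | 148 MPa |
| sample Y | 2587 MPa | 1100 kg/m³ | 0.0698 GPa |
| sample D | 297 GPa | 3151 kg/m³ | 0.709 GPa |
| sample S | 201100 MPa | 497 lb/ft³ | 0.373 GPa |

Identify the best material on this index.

Screen on constraints: σ_y ≥ 260 MPa. Survivors: sample X, sample D, sample S.
Putting every candidate on a common basis:
  sample X: E = 319.9 GPa, ρ = 10200 kg/m³
  sample D: E = 297.0 GPa, ρ = 3151 kg/m³
  sample S: E = 201.1 GPa, ρ = 7961 kg/m³
  sample D: M = 94.3 MN·m/kg
  sample X: M = 31.4 MN·m/kg
  sample S: M = 25.3 MN·m/kg
The maximum is for sample D.

sample D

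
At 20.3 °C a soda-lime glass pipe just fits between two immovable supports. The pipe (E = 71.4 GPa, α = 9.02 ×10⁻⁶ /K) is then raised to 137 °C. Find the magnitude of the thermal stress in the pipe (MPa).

ΔT = 116.7 K. Constrained thermal stress σ = E·α·ΔT = 71.40×10³ MPa × 9.02×10⁻⁶ × 116.7 = 75.2 MPa (compressive).

75.2 MPa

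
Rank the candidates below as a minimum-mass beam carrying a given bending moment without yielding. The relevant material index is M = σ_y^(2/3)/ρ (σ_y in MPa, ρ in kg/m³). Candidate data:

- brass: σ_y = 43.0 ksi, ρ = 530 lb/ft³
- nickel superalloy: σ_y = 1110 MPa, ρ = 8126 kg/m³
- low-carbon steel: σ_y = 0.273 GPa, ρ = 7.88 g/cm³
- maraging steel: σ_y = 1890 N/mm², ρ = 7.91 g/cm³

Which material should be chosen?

maraging steel

After converting to SI:
  brass: σ_y = 296.5 MPa, ρ = 8490 kg/m³
  nickel superalloy: σ_y = 1110 MPa, ρ = 8126 kg/m³
  low-carbon steel: σ_y = 273.0 MPa, ρ = 7880 kg/m³
  maraging steel: σ_y = 1890 MPa, ρ = 7910 kg/m³
  maraging steel: M = 19.3×10⁻³
  nickel superalloy: M = 13.2×10⁻³
  low-carbon steel: M = 5.34×10⁻³
  brass: M = 5.24×10⁻³
Highest index: maraging steel.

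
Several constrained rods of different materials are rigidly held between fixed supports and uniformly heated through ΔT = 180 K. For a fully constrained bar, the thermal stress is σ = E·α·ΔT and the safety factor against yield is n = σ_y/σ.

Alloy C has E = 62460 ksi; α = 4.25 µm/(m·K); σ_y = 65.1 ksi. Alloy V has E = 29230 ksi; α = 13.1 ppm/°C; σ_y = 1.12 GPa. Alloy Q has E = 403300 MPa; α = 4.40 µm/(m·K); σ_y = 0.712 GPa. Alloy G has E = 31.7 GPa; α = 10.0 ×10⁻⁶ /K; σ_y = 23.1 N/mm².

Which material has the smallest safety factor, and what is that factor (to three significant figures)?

alloy G, n = 0.405

Converting E to GPa, α to ×10⁻⁶/K, σ_y to MPa, then σ and n for each:
  alloy C: E = 430.6, α = 4.25, σ_y = 448.8 → σ = 329 MPa, n = 1.36
  alloy V: E = 201.5, α = 13.1, σ_y = 1120 → σ = 475 MPa, n = 2.36
  alloy Q: E = 403.3, α = 4.40, σ_y = 712.0 → σ = 319 MPa, n = 2.23
  alloy G: E = 31.70, α = 10.0, σ_y = 23.10 → σ = 57.1 MPa, n = 0.405
Alloy G has the lowest safety factor, n = 0.405.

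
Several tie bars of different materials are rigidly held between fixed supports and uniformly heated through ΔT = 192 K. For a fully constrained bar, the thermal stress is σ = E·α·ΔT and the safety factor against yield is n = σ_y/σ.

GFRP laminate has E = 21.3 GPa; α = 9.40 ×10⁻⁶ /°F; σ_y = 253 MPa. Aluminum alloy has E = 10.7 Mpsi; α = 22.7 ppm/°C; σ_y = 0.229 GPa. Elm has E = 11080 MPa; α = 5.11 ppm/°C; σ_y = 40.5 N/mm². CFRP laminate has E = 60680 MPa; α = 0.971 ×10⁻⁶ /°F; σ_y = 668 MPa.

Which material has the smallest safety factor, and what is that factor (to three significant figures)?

In consistent units (E in GPa, α in ×10⁻⁶/K, σ_y in MPa):
  GFRP laminate: E = 21.30, α = 16.9, σ_y = 253.0 → σ = 69.2 MPa, n = 3.66
  aluminum alloy: E = 73.77, α = 22.7, σ_y = 229.0 → σ = 322 MPa, n = 0.712
  elm: E = 11.08, α = 5.11, σ_y = 40.50 → σ = 10.9 MPa, n = 3.73
  CFRP laminate: E = 60.68, α = 1.75, σ_y = 668.0 → σ = 20.4 MPa, n = 32.8
The minimum is aluminum alloy at n = 0.712.

aluminum alloy, n = 0.712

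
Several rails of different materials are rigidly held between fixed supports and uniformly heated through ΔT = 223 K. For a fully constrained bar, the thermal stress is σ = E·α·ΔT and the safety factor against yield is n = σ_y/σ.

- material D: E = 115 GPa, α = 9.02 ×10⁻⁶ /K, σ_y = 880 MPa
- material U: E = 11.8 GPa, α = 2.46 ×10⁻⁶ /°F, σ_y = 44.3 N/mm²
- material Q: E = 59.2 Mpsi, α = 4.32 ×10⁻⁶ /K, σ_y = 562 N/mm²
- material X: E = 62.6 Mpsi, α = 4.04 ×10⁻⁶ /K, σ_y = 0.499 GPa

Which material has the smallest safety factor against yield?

material X

With everything in SI (GPa, ×10⁻⁶/K, MPa):
  material D: E = 115.0, α = 9.02, σ_y = 880.0 → σ = 231 MPa, n = 3.80
  material U: E = 11.80, α = 4.43, σ_y = 44.30 → σ = 11.7 MPa, n = 3.80
  material Q: E = 408.2, α = 4.32, σ_y = 562.0 → σ = 393 MPa, n = 1.43
  material X: E = 431.6, α = 4.04, σ_y = 499.0 → σ = 389 MPa, n = 1.28
Material X has the lowest safety factor, n = 1.28.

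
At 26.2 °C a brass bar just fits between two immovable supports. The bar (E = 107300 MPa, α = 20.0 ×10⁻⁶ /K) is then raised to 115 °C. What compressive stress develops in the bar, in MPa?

191 MPa

E = 107300 MPa = 107.3 GPa.
ΔT = 88.80 K. Constrained thermal stress σ = E·α·ΔT = 107.3×10³ MPa × 20.0×10⁻⁶ × 88.80 = 191 MPa (compressive).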